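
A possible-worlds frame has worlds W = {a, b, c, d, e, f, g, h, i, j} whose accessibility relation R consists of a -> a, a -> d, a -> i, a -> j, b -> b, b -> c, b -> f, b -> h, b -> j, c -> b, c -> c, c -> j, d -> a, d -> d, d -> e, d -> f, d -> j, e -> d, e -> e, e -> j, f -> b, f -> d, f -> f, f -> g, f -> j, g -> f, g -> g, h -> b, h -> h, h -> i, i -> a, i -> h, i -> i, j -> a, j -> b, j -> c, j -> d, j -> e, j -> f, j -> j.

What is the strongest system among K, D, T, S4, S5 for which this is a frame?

Serial (axiom D): yes — every world has a successor (e.g. a R a).
Reflexive (axiom T): yes — every world is R-related to itself.
Transitive (axiom 4): no — a R d and d R e, but not a R e.
Euclidean (axiom 5): no — a R d and a R i, but not d R i.
So F validates K, D, T; S4 would additionally require R to be transitive. The strongest is T.

T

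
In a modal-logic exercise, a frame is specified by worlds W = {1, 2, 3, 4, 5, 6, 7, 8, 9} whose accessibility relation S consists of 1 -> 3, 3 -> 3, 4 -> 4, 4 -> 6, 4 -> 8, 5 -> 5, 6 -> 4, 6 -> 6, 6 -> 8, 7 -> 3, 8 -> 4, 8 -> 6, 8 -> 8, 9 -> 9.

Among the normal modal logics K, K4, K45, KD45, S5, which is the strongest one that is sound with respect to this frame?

Transitive (axiom 4): yes — every two-step S-path is closed by a direct edge.
Euclidean (axiom 5): yes — any two successors of a common world are S-related.
Serial (axiom D): no — 2 has no S-successor.
Reflexive (axiom T): no — 1 is not related to itself.
So F validates K, K4, K45; KD45 would additionally require S to be serial. The strongest is K45.

K45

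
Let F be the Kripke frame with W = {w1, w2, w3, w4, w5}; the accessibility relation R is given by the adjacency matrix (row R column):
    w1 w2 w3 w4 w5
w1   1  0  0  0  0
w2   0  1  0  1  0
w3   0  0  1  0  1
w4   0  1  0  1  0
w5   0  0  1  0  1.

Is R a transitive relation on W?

Transitive: yes — every two-step R-path is closed by a direct edge.

Yes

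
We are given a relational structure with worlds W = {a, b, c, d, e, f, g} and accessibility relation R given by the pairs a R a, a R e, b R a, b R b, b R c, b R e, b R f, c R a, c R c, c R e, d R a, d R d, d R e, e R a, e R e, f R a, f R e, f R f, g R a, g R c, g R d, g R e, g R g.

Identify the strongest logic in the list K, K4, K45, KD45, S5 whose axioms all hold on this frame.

Transitive (axiom 4): yes — every two-step R-path is closed by a direct edge.
Euclidean (axiom 5): no — b R a and b R c, but not a R c.
Serial (axiom D): yes — every world has a successor (e.g. a R a).
Reflexive (axiom T): yes — every world is R-related to itself.
So F validates K, K4; K45 would additionally require R to be Euclidean. The strongest is K4.

K4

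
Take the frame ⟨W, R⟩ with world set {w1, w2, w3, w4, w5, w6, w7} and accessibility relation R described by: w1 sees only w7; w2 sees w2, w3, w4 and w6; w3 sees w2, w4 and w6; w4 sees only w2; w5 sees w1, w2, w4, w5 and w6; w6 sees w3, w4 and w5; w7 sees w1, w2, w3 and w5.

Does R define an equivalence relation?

Reflexive: no — w1 is not related to itself.
Symmetric: no — w2 R w6 but not w6 R w2.
Transitive: no — w1 R w7 and w7 R w2, but not w1 R w2.
So R is not an equivalence relation.

No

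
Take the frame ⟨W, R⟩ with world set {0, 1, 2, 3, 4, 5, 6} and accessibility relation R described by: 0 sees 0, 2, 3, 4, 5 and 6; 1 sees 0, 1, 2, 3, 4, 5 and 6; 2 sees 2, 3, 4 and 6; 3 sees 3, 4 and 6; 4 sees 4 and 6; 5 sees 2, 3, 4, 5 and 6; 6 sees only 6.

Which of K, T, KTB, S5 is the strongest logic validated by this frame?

T

Reflexive (axiom T): yes — every world is R-related to itself.
Symmetric (axiom B): no — 0 R 2 but not 2 R 0.
Euclidean (axiom 5): no — 0 R 2 and 0 R 5, but not 2 R 5.
So F validates K, T; KTB would additionally require R to be symmetric. The strongest is T.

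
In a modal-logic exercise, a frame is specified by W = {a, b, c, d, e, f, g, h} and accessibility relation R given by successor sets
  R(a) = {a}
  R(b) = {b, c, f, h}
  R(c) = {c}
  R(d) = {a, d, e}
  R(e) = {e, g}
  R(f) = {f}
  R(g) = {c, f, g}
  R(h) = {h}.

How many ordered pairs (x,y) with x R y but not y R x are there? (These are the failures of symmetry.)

Enumerating: (b,c), (b,f), (b,h), (d,a), (d,e), (e,g), (g,c), (g,f).

8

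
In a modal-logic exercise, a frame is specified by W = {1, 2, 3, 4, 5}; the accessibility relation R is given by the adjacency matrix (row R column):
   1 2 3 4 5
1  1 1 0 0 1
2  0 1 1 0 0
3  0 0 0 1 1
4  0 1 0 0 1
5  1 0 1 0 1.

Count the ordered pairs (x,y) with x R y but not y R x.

5

Enumerating: (1,2), (2,3), (3,4), (4,2), (4,5).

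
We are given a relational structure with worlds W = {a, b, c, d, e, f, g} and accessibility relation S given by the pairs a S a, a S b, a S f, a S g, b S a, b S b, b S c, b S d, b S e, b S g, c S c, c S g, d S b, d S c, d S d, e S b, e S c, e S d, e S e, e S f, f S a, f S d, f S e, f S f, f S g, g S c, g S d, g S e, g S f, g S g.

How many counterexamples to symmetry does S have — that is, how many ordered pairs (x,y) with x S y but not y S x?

Enumerating: (a,g), (b,c), (b,g), (d,c), (e,c), (e,d), (f,d), (g,d), (g,e).

9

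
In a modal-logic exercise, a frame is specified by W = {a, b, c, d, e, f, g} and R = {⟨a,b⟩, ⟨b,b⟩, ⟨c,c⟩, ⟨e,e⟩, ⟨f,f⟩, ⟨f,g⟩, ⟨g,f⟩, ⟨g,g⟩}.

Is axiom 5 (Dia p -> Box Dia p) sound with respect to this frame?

The schema 5 characterises exactly the Euclidean frames.
Euclidean: yes — any two successors of a common world are R-related.

Yes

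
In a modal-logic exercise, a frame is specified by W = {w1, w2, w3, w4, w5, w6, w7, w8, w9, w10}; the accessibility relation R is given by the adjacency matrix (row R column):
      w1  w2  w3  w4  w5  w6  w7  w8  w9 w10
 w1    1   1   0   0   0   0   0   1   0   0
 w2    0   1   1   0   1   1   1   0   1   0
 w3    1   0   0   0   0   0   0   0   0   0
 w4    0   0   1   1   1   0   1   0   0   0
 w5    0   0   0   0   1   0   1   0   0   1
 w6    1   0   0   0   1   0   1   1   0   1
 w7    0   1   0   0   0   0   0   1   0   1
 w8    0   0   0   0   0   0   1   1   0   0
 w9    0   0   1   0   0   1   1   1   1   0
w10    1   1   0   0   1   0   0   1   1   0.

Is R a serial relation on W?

Serial: yes — every world has a successor (e.g. w1 R w1).

Yes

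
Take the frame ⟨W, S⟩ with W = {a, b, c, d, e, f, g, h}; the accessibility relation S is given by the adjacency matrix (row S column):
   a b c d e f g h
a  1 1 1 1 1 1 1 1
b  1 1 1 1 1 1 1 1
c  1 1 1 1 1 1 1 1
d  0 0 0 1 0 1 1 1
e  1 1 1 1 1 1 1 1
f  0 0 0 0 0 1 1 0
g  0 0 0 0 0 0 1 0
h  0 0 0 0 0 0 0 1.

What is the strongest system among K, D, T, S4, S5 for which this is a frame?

S4

Serial (axiom D): yes — every world has a successor (e.g. a S a).
Reflexive (axiom T): yes — every world is S-related to itself.
Transitive (axiom 4): yes — every two-step S-path is closed by a direct edge.
Euclidean (axiom 5): no — a S d and a S b, but not d S b.
So F validates K, D, T, S4; S5 would additionally require S to be Euclidean. The strongest is S4.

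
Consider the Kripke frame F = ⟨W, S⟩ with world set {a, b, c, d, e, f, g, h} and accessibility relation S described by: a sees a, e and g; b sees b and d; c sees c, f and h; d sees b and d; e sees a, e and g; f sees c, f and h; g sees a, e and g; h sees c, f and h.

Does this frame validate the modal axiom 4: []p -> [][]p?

Yes

By correspondence theory, 4 is valid on a frame iff S is transitive.
Transitive: yes — every two-step S-path is closed by a direct edge.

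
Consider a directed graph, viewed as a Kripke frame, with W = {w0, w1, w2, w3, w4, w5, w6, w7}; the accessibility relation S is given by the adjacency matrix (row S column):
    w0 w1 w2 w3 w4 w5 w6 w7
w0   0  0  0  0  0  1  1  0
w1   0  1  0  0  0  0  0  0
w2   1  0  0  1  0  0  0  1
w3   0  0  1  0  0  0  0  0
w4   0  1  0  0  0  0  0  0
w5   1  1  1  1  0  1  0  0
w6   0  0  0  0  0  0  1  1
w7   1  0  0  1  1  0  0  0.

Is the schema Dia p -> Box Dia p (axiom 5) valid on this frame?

The schema 5 characterises exactly the Euclidean frames.
Euclidean: no — w0 S w5 and w0 S w6, but not w5 S w6.

No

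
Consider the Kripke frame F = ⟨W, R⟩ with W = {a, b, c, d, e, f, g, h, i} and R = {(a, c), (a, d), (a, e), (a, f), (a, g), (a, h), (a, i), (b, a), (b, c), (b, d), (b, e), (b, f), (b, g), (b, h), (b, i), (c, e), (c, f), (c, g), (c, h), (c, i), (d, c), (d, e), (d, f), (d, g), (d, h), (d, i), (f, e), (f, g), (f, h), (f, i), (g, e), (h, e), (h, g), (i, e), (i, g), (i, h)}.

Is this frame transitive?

Yes

Transitive: yes — every two-step R-path is closed by a direct edge.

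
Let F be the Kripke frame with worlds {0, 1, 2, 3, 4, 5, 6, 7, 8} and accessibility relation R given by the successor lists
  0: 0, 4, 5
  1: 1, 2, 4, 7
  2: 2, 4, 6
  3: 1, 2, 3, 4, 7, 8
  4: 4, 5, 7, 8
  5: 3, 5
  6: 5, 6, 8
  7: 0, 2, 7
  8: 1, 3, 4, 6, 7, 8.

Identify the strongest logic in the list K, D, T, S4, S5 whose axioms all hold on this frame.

Serial (axiom D): yes — every world has a successor (e.g. 0 R 0).
Reflexive (axiom T): yes — every world is R-related to itself.
Transitive (axiom 4): no — 0 R 4 and 4 R 7, but not 0 R 7.
Euclidean (axiom 5): no — 0 R 5 and 0 R 4, but not 5 R 4.
So F validates K, D, T; S4 would additionally require R to be transitive. The strongest is T.

T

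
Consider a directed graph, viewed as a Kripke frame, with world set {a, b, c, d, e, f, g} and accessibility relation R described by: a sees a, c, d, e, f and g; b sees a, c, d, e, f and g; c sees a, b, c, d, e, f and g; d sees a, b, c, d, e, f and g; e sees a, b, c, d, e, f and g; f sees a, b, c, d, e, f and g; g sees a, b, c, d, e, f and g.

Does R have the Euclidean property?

No

Euclidean: no — c R a and c R b, but not a R b.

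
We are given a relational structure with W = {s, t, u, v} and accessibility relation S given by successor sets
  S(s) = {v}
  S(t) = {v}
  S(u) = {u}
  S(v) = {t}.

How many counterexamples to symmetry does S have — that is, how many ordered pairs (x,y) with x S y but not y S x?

Enumerating: (s,v).

1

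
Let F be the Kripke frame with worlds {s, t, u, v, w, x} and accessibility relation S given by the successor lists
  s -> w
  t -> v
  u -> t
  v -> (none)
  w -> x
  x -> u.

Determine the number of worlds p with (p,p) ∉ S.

6

Enumerating: s, t, u, v, w, x.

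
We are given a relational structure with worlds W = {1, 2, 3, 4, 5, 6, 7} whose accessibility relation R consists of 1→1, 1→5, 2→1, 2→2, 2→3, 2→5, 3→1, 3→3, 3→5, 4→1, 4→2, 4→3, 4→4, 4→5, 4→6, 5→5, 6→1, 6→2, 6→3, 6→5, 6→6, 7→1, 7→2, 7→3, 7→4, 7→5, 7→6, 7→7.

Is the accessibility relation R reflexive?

Yes

Reflexive: yes — every world is R-related to itself.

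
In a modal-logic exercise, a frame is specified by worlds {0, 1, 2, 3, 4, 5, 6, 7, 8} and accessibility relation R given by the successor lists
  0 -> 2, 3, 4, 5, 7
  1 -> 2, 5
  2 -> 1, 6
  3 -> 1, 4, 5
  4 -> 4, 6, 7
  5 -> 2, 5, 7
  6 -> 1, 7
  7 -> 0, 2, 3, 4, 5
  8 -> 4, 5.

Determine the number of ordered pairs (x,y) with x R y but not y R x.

17

Enumerating: (0,2), (0,3), (0,4), (0,5), (1,5), (2,6), (3,1), (3,4), (3,5), (4,6), (5,2), (6,1), (6,7), (7,2), (7,3), (8,4), (8,5).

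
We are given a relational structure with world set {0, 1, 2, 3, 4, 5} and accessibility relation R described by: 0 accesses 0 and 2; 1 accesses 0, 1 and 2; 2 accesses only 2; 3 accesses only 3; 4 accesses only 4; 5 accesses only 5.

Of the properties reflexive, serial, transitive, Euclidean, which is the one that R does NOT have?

Euclidean

Reflexive: yes — every world is R-related to itself.
Serial: yes — every world has a successor (e.g. 0 R 0).
Transitive: yes — every two-step R-path is closed by a direct edge.
Euclidean: no — 1 R 2 and 1 R 0, but not 2 R 0.
Only Euclidean fails.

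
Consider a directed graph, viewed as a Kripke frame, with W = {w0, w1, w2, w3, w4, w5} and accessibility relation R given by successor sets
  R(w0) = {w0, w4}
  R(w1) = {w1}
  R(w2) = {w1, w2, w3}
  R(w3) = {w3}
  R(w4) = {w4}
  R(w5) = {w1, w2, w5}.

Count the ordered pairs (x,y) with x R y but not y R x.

Enumerating: (w0,w4), (w2,w1), (w2,w3), (w5,w1), (w5,w2).

5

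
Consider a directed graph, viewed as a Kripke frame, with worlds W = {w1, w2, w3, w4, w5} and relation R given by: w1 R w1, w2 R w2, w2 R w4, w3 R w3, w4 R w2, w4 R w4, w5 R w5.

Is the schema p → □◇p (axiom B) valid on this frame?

Yes

By correspondence theory, B is valid on a frame iff R is symmetric.
Symmetric: yes — every pair in R has its reverse in R.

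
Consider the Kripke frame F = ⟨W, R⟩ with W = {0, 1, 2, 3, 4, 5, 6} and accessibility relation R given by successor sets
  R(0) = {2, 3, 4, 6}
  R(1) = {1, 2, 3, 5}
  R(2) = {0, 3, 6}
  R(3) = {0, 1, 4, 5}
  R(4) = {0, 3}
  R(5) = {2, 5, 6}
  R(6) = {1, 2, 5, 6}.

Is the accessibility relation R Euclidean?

Euclidean: no — 0 R 2 and 0 R 4, but not 2 R 4.

No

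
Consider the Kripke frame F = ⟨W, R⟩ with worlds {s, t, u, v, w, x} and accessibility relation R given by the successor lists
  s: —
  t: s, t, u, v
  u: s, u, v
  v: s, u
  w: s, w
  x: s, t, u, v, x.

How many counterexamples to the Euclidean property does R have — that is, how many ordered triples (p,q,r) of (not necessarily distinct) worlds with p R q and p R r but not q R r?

26

Enumerating: (t,s,s), (t,s,t), (t,s,u), (t,s,v), (t,u,t), (t,v,t), (t,v,v), (u,s,s), (u,s,u), (u,s,v), (u,v,v), (v,s,s), … and 14 more.
Total: 26.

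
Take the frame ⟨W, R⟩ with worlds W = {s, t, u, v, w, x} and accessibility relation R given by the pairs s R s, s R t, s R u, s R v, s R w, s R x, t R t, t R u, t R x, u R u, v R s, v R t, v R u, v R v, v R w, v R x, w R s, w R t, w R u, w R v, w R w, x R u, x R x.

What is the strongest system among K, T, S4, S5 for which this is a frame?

Reflexive (axiom T): yes — every world is R-related to itself.
Transitive (axiom 4): no — w R s and s R x, but not w R x.
Euclidean (axiom 5): no — s R t and s R v, but not t R v.
So F validates K, T; S4 would additionally require R to be transitive. The strongest is T.

T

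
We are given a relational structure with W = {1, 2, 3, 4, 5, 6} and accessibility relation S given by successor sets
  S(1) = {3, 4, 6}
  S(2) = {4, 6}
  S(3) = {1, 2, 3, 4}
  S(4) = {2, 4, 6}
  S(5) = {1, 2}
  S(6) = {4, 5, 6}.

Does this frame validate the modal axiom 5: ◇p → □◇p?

The schema 5 characterises exactly the Euclidean frames.
Euclidean: no — 1 S 3 and 1 S 6, but not 3 S 6.

No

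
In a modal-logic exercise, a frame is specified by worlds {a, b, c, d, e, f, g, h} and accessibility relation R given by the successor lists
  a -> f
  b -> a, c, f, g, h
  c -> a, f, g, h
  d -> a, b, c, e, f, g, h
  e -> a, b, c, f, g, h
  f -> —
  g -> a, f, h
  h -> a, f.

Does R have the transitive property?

Transitive: yes — every two-step R-path is closed by a direct edge.

Yes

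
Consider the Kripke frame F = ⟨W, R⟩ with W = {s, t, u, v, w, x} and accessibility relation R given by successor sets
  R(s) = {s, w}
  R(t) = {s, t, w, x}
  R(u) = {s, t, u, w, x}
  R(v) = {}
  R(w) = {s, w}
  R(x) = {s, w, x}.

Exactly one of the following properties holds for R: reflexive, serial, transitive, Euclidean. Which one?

Reflexive: no — v is not related to itself.
Serial: no — v has no R-successor.
Transitive: yes — every two-step R-path is closed by a direct edge.
Euclidean: no — t R s and t R x, but not s R x.
Only transitive holds.

transitive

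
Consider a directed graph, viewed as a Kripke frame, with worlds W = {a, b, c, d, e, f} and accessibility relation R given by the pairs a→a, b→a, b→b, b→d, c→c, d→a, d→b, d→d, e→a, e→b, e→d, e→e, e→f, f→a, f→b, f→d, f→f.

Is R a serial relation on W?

Serial: yes — every world has a successor (e.g. a R a).

Yes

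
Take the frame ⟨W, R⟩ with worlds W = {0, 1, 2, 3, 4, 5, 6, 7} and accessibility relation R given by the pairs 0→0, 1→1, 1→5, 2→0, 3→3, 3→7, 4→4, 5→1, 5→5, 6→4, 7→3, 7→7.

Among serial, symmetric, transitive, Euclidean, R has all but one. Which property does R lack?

symmetric

Serial: yes — every world has a successor (e.g. 0 R 0).
Symmetric: no — 2 R 0 but not 0 R 2.
Transitive: yes — every two-step R-path is closed by a direct edge.
Euclidean: yes — any two successors of a common world are R-related.
Only symmetric fails.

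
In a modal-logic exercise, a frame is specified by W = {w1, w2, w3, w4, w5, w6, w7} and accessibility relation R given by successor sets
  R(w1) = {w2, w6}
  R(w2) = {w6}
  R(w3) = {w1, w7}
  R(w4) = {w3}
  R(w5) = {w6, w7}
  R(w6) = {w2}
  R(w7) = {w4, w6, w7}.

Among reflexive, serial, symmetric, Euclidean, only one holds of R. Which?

serial

Reflexive: no — w1 is not related to itself.
Serial: yes — every world has a successor (e.g. w1 R w2).
Symmetric: no — w1 R w2 but not w2 R w1.
Euclidean: no — w3 R w1 and w3 R w7, but not w1 R w7.
Only serial holds.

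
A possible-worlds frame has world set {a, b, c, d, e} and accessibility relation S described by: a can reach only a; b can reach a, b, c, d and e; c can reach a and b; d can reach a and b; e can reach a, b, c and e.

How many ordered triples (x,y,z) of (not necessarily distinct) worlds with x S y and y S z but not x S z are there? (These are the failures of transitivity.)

Enumerating: (c,b,c), (c,b,d), (c,b,e), (d,b,c), (d,b,d), (d,b,e), (e,b,d).

7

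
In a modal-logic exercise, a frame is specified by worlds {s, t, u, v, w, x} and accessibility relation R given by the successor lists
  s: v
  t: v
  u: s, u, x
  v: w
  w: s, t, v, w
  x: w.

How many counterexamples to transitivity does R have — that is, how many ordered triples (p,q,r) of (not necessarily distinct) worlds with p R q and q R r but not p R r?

10

Enumerating: (s,v,w), (t,v,w), (u,s,v), (u,x,w), (v,w,s), (v,w,t), (v,w,v), (x,w,s), (x,w,t), (x,w,v).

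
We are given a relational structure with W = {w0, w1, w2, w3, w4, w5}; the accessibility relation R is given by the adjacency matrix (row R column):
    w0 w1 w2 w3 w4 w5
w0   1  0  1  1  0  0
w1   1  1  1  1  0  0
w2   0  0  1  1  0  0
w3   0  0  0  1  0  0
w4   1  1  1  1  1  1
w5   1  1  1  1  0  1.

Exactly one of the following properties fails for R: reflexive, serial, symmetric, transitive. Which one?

Reflexive: yes — every world is R-related to itself.
Serial: yes — every world has a successor (e.g. w0 R w0).
Symmetric: no — w0 R w2 but not w2 R w0.
Transitive: yes — every two-step R-path is closed by a direct edge.
Only symmetric fails.

symmetric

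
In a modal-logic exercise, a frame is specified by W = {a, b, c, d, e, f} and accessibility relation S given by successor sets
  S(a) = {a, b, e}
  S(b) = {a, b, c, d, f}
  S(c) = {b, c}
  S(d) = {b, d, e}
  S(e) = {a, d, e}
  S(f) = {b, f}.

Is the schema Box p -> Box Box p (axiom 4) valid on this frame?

No

By correspondence theory, 4 is valid on a frame iff S is transitive.
Transitive: no — a S b and b S c, but not a S c.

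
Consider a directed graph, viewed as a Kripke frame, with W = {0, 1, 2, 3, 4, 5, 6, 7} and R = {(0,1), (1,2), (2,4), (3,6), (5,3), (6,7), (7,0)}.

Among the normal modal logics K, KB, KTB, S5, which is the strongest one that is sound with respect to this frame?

Symmetric (axiom B): no — 0 R 1 but not 1 R 0.
Reflexive (axiom T): no — 0 is not related to itself.
Euclidean (axiom 5): no — 0 R 1 and 0 R 1, but not 1 R 1.
So F validates K; KB would additionally require R to be symmetric. The strongest is K.

K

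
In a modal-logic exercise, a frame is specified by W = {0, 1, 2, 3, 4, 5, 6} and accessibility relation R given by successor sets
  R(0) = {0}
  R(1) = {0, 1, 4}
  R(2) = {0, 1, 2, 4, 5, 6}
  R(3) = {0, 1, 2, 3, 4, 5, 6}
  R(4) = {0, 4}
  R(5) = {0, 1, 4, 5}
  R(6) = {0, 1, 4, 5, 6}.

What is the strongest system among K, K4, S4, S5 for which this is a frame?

Transitive (axiom 4): yes — every two-step R-path is closed by a direct edge.
Reflexive (axiom T): yes — every world is R-related to itself.
Euclidean (axiom 5): no — 1 R 0 and 1 R 4, but not 0 R 4.
So F validates K, K4, S4; S5 would additionally require R to be Euclidean. The strongest is S4.

S4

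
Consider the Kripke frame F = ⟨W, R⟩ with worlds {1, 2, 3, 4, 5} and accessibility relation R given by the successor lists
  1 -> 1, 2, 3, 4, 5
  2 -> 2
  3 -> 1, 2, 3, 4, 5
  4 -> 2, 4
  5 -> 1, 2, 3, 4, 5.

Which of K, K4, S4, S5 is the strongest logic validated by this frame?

Transitive (axiom 4): yes — every two-step R-path is closed by a direct edge.
Reflexive (axiom T): yes — every world is R-related to itself.
Euclidean (axiom 5): no — 1 R 2 and 1 R 3, but not 2 R 3.
So F validates K, K4, S4; S5 would additionally require R to be Euclidean. The strongest is S4.

S4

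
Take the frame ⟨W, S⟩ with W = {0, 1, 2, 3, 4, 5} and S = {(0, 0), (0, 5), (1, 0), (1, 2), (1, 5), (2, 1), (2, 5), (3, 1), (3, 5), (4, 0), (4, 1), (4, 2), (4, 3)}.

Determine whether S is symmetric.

No

Symmetric: no — 0 S 5 but not 5 S 0.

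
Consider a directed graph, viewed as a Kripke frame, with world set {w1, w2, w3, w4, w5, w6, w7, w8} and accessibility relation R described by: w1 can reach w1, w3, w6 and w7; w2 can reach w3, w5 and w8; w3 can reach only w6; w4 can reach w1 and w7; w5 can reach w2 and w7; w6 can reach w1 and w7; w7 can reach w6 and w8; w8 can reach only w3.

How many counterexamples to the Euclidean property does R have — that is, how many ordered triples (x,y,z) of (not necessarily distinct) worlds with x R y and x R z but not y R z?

Enumerating: (w1,w3,w1), (w1,w3,w3), (w1,w3,w7), (w1,w6,w3), (w1,w6,w6), (w1,w7,w1), (w1,w7,w3), (w1,w7,w7), (w2,w3,w3), (w2,w3,w5), (w2,w3,w8), (w2,w5,w3), … and 18 more.
Total: 30.

30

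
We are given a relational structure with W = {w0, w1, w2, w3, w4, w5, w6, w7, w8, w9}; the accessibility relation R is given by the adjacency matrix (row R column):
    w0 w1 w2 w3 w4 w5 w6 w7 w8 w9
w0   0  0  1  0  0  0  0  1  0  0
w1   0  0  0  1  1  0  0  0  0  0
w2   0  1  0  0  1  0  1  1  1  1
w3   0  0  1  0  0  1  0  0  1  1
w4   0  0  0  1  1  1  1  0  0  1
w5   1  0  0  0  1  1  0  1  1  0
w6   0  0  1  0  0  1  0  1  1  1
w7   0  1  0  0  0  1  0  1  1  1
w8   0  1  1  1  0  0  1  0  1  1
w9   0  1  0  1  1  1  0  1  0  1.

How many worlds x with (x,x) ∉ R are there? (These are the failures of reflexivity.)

5

Enumerating: w0, w1, w2, w3, w6.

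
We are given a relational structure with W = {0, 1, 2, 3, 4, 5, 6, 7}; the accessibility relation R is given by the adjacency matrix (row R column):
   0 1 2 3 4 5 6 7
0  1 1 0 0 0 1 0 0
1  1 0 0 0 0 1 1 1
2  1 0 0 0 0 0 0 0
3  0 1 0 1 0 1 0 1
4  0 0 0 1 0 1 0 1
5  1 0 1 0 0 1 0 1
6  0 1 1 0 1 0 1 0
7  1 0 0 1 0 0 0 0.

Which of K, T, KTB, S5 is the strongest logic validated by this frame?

Reflexive (axiom T): no — 1 is not related to itself.
Symmetric (axiom B): no — 1 R 5 but not 5 R 1.
Euclidean (axiom 5): no — 0 R 5 and 0 R 1, but not 5 R 1.
So F validates K; T would additionally require R to be reflexive. The strongest is K.

K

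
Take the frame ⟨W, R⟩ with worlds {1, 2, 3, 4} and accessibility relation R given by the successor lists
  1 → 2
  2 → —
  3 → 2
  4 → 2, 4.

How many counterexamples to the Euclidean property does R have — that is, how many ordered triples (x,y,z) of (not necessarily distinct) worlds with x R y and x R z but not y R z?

4

Enumerating: (1,2,2), (3,2,2), (4,2,2), (4,2,4).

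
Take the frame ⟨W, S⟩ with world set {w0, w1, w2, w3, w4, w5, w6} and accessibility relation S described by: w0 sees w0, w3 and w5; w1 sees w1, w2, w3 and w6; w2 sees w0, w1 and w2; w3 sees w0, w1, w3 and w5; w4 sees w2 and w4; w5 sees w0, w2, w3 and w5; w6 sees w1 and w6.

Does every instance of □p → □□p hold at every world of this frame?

No

The schema 4 characterises exactly the transitive frames.
Transitive: no — w0 S w3 and w3 S w1, but not w0 S w1.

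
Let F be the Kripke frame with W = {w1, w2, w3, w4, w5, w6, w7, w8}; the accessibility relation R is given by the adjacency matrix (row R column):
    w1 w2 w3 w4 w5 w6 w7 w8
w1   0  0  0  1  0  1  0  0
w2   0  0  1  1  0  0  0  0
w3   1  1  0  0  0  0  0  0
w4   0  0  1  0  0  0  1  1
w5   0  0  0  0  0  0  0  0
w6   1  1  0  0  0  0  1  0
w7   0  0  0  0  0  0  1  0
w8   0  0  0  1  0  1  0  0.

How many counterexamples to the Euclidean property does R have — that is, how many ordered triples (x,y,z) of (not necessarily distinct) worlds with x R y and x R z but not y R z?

31

Enumerating: (w1,w4,w4), (w1,w4,w6), (w1,w6,w4), (w1,w6,w6), (w2,w3,w3), (w2,w3,w4), (w2,w4,w4), (w3,w1,w1), (w3,w1,w2), (w3,w2,w1), (w3,w2,w2), (w4,w3,w3), … and 19 more.
Total: 31.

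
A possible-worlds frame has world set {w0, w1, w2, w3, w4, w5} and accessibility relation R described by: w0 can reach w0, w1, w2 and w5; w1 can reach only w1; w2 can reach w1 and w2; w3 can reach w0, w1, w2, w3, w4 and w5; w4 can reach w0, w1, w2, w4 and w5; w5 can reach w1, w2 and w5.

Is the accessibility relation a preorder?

Reflexive: yes — every world is R-related to itself.
Transitive: yes — every two-step R-path is closed by a direct edge.
So R is a preorder.

Yes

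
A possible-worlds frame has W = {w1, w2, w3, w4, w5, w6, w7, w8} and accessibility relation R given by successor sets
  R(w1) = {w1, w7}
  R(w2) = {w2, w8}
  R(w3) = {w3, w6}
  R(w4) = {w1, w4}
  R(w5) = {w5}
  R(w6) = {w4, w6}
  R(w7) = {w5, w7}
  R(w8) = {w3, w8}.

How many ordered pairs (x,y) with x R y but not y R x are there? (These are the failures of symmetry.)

Enumerating: (w1,w7), (w2,w8), (w3,w6), (w4,w1), (w6,w4), (w7,w5), (w8,w3).

7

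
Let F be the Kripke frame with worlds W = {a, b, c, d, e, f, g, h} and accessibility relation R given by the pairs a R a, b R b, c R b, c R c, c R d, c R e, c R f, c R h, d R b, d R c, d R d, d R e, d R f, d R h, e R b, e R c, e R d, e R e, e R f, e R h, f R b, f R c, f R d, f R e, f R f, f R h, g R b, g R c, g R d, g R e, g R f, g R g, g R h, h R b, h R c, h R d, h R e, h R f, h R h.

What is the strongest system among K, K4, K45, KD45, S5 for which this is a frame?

K4

Transitive (axiom 4): yes — every two-step R-path is closed by a direct edge.
Euclidean (axiom 5): no — c R b and c R d, but not b R d.
Serial (axiom D): yes — every world has a successor (e.g. a R a).
Reflexive (axiom T): yes — every world is R-related to itself.
So F validates K, K4; K45 would additionally require R to be Euclidean. The strongest is K4.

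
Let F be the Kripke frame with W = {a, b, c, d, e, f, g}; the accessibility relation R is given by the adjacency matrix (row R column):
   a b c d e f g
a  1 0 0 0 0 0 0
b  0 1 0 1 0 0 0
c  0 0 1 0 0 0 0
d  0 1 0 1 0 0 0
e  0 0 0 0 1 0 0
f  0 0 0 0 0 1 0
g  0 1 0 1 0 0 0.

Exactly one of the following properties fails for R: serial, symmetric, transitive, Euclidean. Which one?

Serial: yes — every world has a successor (e.g. a R a).
Symmetric: no — g R b but not b R g.
Transitive: yes — every two-step R-path is closed by a direct edge.
Euclidean: yes — any two successors of a common world are R-related.
Only symmetric fails.

symmetric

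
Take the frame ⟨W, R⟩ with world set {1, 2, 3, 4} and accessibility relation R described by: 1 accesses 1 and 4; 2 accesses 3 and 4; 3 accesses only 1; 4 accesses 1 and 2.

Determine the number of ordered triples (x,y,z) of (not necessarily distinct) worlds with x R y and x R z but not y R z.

8

Enumerating: (1,4,4), (2,3,3), (2,3,4), (2,4,3), (2,4,4), (4,1,2), (4,2,1), (4,2,2).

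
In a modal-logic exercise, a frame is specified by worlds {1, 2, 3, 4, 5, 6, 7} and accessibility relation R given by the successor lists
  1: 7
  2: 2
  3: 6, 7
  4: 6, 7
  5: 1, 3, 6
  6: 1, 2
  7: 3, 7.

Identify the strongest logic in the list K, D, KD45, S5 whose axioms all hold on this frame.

Serial (axiom D): yes — every world has a successor (e.g. 1 R 7).
Euclidean (axiom 5): no — 3 R 6 and 3 R 7, but not 6 R 7.
Transitive (axiom 4): no — 1 R 7 and 7 R 3, but not 1 R 3.
Reflexive (axiom T): no — 1 is not related to itself.
So F validates K, D; KD45 would additionally require R to be Euclidean and transitive. The strongest is D.

D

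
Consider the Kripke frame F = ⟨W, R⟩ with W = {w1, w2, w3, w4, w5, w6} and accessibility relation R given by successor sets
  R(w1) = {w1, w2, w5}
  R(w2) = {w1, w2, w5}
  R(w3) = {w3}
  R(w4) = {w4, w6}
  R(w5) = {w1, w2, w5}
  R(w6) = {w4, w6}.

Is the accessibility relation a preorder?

Yes

Reflexive: yes — every world is R-related to itself.
Transitive: yes — every two-step R-path is closed by a direct edge.
So R is a preorder.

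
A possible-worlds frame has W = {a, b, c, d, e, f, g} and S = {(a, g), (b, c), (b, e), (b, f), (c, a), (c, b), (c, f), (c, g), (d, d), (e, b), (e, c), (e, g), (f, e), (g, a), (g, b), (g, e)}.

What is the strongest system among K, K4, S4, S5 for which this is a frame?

Transitive (axiom 4): no — a S g and g S b, but not a S b.
Reflexive (axiom T): no — a is not related to itself.
Euclidean (axiom 5): no — b S c and b S e, but not c S e.
So F validates K; K4 would additionally require S to be transitive. The strongest is K.

K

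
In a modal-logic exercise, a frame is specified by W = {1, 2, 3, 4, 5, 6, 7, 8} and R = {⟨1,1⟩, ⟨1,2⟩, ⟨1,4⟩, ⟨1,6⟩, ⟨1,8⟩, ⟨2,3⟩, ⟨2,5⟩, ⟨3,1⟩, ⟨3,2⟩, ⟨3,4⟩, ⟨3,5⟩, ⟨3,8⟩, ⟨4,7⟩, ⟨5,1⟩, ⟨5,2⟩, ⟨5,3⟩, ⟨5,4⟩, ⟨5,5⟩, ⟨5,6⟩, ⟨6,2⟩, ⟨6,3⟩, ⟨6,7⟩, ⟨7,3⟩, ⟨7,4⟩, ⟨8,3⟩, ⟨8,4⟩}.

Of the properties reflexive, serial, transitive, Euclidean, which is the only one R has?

Reflexive: no — 2 is not related to itself.
Serial: yes — every world has a successor (e.g. 1 R 1).
Transitive: no — 1 R 2 and 2 R 3, but not 1 R 3.
Euclidean: no — 1 R 2 and 1 R 4, but not 2 R 4.
Only serial holds.

serial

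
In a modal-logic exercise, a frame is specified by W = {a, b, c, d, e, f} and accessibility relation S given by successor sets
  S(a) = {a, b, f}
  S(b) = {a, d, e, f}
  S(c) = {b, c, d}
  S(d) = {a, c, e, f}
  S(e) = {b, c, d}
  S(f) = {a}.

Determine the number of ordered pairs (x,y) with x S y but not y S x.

6

Enumerating: (b,d), (b,f), (c,b), (d,a), (d,f), (e,c).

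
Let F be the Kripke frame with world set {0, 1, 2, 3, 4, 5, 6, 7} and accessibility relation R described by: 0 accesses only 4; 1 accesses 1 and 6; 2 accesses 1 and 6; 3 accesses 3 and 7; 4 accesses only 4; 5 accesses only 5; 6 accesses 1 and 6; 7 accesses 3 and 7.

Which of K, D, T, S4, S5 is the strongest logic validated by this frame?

D

Serial (axiom D): yes — every world has a successor (e.g. 0 R 4).
Reflexive (axiom T): no — 0 is not related to itself.
Transitive (axiom 4): yes — every two-step R-path is closed by a direct edge.
Euclidean (axiom 5): yes — any two successors of a common world are R-related.
So F validates K, D; T would additionally require R to be reflexive. The strongest is D.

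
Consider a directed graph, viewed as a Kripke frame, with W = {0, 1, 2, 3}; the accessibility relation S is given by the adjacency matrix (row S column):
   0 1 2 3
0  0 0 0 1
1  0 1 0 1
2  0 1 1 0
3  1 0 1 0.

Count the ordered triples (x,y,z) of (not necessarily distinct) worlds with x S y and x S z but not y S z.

Enumerating: (0,3,3), (1,3,1), (1,3,3), (2,1,2), (3,0,0), (3,0,2), (3,2,0).

7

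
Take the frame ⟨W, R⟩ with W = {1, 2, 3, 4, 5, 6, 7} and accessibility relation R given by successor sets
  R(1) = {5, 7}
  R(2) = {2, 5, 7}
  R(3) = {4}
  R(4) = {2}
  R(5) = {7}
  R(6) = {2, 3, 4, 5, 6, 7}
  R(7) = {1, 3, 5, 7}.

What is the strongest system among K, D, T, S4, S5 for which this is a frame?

D

Serial (axiom D): yes — every world has a successor (e.g. 1 R 5).
Reflexive (axiom T): no — 1 is not related to itself.
Transitive (axiom 4): no — 1 R 7 and 7 R 3, but not 1 R 3.
Euclidean (axiom 5): no — 6 R 2 and 6 R 3, but not 2 R 3.
So F validates K, D; T would additionally require R to be reflexive. The strongest is D.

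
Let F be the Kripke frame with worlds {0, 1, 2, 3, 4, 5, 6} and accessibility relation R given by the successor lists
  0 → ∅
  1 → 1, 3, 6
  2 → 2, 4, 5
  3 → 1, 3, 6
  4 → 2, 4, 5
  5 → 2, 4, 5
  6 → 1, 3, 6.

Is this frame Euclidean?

Euclidean: yes — any two successors of a common world are R-related.

Yes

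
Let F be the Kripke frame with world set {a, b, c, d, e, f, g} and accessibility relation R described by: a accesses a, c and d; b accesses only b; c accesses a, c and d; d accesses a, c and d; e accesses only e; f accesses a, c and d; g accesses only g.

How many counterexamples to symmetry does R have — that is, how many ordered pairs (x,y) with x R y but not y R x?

3

Enumerating: (f,a), (f,c), (f,d).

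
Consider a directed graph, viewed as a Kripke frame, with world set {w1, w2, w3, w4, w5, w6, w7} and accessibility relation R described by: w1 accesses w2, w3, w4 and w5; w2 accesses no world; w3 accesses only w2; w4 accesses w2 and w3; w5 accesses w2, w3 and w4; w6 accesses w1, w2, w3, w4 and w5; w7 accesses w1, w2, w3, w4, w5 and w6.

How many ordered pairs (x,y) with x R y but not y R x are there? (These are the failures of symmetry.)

21

Enumerating: (w1,w2), (w1,w3), (w1,w4), (w1,w5), (w3,w2), (w4,w2), (w4,w3), (w5,w2), (w5,w3), (w5,w4), (w6,w1), (w6,w2), … and 9 more.
Total: 21.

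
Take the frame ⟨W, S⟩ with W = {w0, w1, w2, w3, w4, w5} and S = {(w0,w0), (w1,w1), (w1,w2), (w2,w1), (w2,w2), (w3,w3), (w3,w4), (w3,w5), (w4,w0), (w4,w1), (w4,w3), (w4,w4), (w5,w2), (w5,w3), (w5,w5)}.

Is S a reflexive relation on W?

Yes

Reflexive: yes — every world is S-related to itself.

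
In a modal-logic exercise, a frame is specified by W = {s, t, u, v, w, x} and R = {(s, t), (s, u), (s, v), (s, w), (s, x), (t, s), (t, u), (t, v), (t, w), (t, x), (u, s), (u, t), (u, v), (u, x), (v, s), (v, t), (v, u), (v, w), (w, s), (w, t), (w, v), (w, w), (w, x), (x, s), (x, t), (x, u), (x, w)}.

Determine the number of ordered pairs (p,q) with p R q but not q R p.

R is symmetric; there are no such tuples.

0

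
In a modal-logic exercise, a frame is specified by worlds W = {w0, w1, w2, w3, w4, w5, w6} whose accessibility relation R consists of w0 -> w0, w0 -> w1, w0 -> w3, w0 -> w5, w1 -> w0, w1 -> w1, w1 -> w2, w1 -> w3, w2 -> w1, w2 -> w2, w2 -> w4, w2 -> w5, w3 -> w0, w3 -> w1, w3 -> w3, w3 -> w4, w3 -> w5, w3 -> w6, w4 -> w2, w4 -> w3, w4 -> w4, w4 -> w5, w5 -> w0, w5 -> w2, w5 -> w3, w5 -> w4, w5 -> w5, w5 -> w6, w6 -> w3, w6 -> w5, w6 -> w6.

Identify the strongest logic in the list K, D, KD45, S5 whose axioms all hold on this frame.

D

Serial (axiom D): yes — every world has a successor (e.g. w0 R w0).
Euclidean (axiom 5): no — w0 R w1 and w0 R w5, but not w1 R w5.
Transitive (axiom 4): no — w0 R w1 and w1 R w2, but not w0 R w2.
Reflexive (axiom T): yes — every world is R-related to itself.
So F validates K, D; KD45 would additionally require R to be Euclidean and transitive. The strongest is D.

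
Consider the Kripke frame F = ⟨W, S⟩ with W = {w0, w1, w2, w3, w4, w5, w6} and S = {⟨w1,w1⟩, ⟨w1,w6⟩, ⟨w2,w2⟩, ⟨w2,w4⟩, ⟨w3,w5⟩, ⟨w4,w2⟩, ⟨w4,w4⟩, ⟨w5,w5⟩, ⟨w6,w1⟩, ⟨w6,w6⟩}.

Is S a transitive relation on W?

Yes

Transitive: yes — every two-step S-path is closed by a direct edge.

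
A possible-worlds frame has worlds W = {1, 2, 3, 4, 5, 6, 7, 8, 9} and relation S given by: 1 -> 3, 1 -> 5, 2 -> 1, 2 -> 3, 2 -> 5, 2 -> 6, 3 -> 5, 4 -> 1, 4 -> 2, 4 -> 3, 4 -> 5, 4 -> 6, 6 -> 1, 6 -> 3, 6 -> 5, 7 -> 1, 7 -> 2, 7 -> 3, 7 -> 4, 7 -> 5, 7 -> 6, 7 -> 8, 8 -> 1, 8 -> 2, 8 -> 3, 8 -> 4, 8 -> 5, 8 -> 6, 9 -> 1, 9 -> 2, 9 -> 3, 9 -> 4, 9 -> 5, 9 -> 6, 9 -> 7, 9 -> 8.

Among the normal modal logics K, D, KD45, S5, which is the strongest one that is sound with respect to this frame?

K

Serial (axiom D): no — 5 has no S-successor.
Euclidean (axiom 5): no — 1 S 5 and 1 S 3, but not 5 S 3.
Transitive (axiom 4): yes — every two-step S-path is closed by a direct edge.
Reflexive (axiom T): no — 1 is not related to itself.
So F validates K; D would additionally require S to be serial. The strongest is K.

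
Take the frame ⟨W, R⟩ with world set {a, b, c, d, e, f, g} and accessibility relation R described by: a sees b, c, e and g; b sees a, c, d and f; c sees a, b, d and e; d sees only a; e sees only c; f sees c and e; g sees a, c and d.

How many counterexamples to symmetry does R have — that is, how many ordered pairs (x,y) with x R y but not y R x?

9

Enumerating: (a,e), (b,d), (b,f), (c,d), (d,a), (f,c), (f,e), (g,c), (g,d).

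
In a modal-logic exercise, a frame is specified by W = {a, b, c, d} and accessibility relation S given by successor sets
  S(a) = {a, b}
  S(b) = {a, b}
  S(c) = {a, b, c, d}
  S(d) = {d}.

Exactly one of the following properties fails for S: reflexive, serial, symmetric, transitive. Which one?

Reflexive: yes — every world is S-related to itself.
Serial: yes — every world has a successor (e.g. a S a).
Symmetric: no — c S a but not a S c.
Transitive: yes — every two-step S-path is closed by a direct edge.
Only symmetric fails.

symmetric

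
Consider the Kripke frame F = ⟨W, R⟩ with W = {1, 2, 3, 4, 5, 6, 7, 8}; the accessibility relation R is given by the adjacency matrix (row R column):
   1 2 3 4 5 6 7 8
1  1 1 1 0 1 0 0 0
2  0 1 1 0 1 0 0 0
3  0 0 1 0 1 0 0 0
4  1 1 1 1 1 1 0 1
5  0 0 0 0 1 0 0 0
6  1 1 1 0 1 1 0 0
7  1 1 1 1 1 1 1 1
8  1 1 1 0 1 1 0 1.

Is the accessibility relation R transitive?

Transitive: yes — every two-step R-path is closed by a direct edge.

Yes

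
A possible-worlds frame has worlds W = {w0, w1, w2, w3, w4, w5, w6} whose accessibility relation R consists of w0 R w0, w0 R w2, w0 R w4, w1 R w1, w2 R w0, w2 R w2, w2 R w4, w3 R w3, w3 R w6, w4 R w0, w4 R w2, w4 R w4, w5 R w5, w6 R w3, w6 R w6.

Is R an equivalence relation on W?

Reflexive: yes — every world is R-related to itself.
Symmetric: yes — every pair in R has its reverse in R.
Transitive: yes — every two-step R-path is closed by a direct edge.
So R is an equivalence relation.

Yes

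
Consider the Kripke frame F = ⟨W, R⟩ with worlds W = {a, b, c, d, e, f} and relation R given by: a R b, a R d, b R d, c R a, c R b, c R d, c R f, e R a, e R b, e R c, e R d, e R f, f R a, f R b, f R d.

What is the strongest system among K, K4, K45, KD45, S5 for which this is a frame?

Transitive (axiom 4): yes — every two-step R-path is closed by a direct edge.
Euclidean (axiom 5): no — a R d and a R b, but not d R b.
Serial (axiom D): no — d has no R-successor.
Reflexive (axiom T): no — a is not related to itself.
So F validates K, K4; K45 would additionally require R to be Euclidean. The strongest is K4.

K4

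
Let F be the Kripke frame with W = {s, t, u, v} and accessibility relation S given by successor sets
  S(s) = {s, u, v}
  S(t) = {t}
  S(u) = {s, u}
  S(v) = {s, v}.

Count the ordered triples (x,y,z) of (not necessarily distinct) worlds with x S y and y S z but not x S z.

Enumerating: (u,s,v), (v,s,u).

2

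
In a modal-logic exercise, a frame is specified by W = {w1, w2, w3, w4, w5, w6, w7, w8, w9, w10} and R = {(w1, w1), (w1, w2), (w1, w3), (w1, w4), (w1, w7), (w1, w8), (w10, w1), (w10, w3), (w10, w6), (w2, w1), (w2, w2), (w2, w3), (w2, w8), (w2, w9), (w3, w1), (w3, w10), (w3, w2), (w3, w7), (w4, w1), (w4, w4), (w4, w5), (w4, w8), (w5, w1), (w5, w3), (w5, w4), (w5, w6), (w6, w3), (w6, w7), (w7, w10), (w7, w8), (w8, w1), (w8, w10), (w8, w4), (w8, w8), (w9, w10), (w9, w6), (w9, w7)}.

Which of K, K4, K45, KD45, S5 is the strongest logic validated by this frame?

Transitive (axiom 4): no — w1 R w2 and w2 R w9, but not w1 R w9.
Euclidean (axiom 5): no — w1 R w2 and w1 R w4, but not w2 R w4.
Serial (axiom D): yes — every world has a successor (e.g. w1 R w1).
Reflexive (axiom T): no — w3 is not related to itself.
So F validates K; K4 would additionally require R to be transitive. The strongest is K.

K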